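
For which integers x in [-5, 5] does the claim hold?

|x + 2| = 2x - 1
Holds for: {3}
Fails for: {-5, -4, -3, -2, -1, 0, 1, 2, 4, 5}

Answer: {3}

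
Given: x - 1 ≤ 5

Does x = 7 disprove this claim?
Substitute x = 7 into the relation:
x = 7: LHS = 7 - 1 = 6; 6 ≤ 5 — FAILS

Since the claim fails at x = 7, this value is a counterexample.

Answer: Yes, x = 7 is a counterexample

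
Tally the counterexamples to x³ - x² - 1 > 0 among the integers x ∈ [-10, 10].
Counterexamples in [-10, 10]: {-10, -9, -8, -7, -6, -5, -4, -3, -2, -1, 0, 1}.

Counting them gives 12 values.

Answer: 12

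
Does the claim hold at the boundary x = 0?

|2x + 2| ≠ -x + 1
x = 0: LHS = |2·0 + 2| = |2| = 2, RHS = -0 + 1 = 1; 2 ≠ 1 — holds

The relation is satisfied at x = 0.

Answer: Yes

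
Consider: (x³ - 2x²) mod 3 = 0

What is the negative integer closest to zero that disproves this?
Testing negative integers from -1 downward:
x = -1: LHS = ((-1)³ - 2·(-1)²) mod 3 = (-3) mod 3 = 0; 0 = 0 — holds
x = -2: LHS = ((-2)³ - 2·(-2)²) mod 3 = (-16) mod 3 = 2; 2 = 0 — FAILS  ← closest negative counterexample to 0

Answer: x = -2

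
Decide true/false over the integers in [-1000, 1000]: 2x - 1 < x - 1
The claim fails at x = 0:
x = 0: LHS = 2·0 - 1 = -1, RHS = 0 - 1 = -1; -1 < -1 — FAILS

Because a single integer refutes it, the statement is false.

Answer: False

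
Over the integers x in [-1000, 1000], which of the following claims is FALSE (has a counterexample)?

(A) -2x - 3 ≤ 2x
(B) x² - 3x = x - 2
(A) x = -1: LHS = -2·(-1) - 3 = -1, RHS = 2·(-1) = -2; -1 ≤ -2 — FAILS
(B) x = 0: LHS = 0² - 3·0 = 0, RHS = 0 - 2 = -2; 0 = -2 — FAILS

Answer: Both A and B are false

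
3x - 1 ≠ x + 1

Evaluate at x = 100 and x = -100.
x = 100: LHS = 3·100 - 1 = 299, RHS = 100 + 1 = 101; 299 ≠ 101 — holds
x = -100: LHS = 3·(-100) - 1 = -301, RHS = (-100) + 1 = -99; -301 ≠ -99 — holds

Answer: Yes, holds for both x = 100 and x = -100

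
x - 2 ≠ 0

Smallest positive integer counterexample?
Testing positive integers:
x = 1: LHS = 1 - 2 = -1; -1 ≠ 0 — holds
x = 2: LHS = 2 - 2 = 0; 0 ≠ 0 — FAILS  ← smallest positive counterexample

Answer: x = 2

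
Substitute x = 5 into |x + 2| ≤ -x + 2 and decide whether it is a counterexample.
Substitute x = 5 into the relation:
x = 5: LHS = |5 + 2| = |7| = 7, RHS = -5 + 2 = -3; 7 ≤ -3 — FAILS

Since the claim fails at x = 5, this value is a counterexample.

Answer: Yes, x = 5 is a counterexample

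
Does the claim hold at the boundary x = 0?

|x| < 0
x = 0: LHS = |0| = 0; 0 < 0 — FAILS

The relation fails at x = 0, so x = 0 is a counterexample.

Answer: No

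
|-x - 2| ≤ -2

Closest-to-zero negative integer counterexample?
Testing negative integers from -1 downward:
x = -1: LHS = |-(-1) - 2| = |-1| = 1; 1 ≤ -2 — FAILS  ← closest negative counterexample to 0

Answer: x = -1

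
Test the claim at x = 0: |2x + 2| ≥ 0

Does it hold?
x = 0: LHS = |2·0 + 2| = |2| = 2; 2 ≥ 0 — holds

The relation is satisfied at x = 0.

Answer: Yes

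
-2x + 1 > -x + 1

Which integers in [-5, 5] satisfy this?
Holds for: {-5, -4, -3, -2, -1}
Fails for: {0, 1, 2, 3, 4, 5}

Answer: {-5, -4, -3, -2, -1}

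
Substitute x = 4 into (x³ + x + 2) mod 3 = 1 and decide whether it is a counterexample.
Substitute x = 4 into the relation:
x = 4: LHS = (4³ + 4 + 2) mod 3 = 70 mod 3 = 1; 1 = 1 — holds

The claim holds here, so x = 4 is not a counterexample. (A counterexample exists elsewhere, e.g. x = 0.)

Answer: No, x = 4 is not a counterexample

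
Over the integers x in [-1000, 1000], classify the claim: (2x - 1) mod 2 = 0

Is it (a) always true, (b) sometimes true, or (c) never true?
For a polynomial with integer coefficients, its value mod 2 depends only on x mod 2, so it suffices to check one representative of each residue class, x = 0, 1:
x = 0: LHS = (2·0 - 1) mod 2 = (-1) mod 2 = 1; 1 = 0 — FAILS
x = 1: LHS = (2·1 - 1) mod 2 = 1 mod 2 = 1; 1 = 0 — FAILS
The relation fails in every residue class, so the claimed relation (=) fails for every integer in [-1000, 1000].

No integer in the range satisfies it.

Answer: Never true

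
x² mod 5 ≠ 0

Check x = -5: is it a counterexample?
Substitute x = -5 into the relation:
x = -5: LHS = ((-5)²) mod 5 = 25 mod 5 = 0; 0 ≠ 0 — FAILS

Since the claim fails at x = -5, this value is a counterexample.

Answer: Yes, x = -5 is a counterexample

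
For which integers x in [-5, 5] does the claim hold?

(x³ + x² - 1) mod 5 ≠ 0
Holds for: {-5, -4, -3, -1, 0, 1, 2, 4, 5}
Fails for: {-2, 3}

Answer: {-5, -4, -3, -1, 0, 1, 2, 4, 5}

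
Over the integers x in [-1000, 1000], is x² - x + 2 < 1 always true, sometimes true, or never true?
Over all integers in [-1000, 1000], LHS − RHS is smallest at x = 0, where it equals 1:
x = 0: LHS = 0² - 0 + 2 = 2; 2 < 1 — FAILS
At the ends of the range:
x = -1000: LHS = (-1000)² - (-1000) + 2 = 1001002; 1001002 < 1 — FAILS
x = 1000: LHS = 1000² - 1000 + 2 = 999002; 999002 < 1 — FAILS
Hence LHS − RHS is never negative, i.e. LHS ≥ RHS throughout, so the claimed relation (<) fails for every integer in [-1000, 1000].

No integer in the range satisfies it.

Answer: Never true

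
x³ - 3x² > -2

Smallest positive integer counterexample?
Testing positive integers:
x = 1: LHS = 1³ - 3·1² = -2; -2 > -2 — FAILS  ← smallest positive counterexample

Answer: x = 1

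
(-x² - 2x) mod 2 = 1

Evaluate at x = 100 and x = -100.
x = 100: LHS = (-100² - 2·100) mod 2 = (-10200) mod 2 = 0; 0 = 1 — FAILS
x = -100: LHS = (-(-100)² - 2·(-100)) mod 2 = (-9800) mod 2 = 0; 0 = 1 — FAILS

Answer: No, fails for both x = 100 and x = -100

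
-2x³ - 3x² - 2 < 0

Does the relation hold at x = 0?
x = 0: LHS = -2·0³ - 3·0² - 2 = -2; -2 < 0 — holds

The relation is satisfied at x = 0.

Answer: Yes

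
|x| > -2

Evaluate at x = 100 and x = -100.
x = 100: LHS = |100| = 100; 100 > -2 — holds
x = -100: LHS = |-100| = 100; 100 > -2 — holds

Answer: Yes, holds for both x = 100 and x = -100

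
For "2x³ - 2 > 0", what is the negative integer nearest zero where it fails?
Testing negative integers from -1 downward:
x = -1: LHS = 2·(-1)³ - 2 = -4; -4 > 0 — FAILS  ← closest negative counterexample to 0

Answer: x = -1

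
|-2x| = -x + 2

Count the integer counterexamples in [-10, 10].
Counterexamples in [-10, 10]: {-10, -9, -8, -7, -6, -5, -4, -3, -1, 0, 1, 2, 3, 4, 5, 6, 7, 8, 9, 10}.

Counting them gives 20 values.

Answer: 20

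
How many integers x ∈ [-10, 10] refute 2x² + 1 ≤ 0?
Counterexamples in [-10, 10]: {-10, -9, -8, -7, -6, -5, -4, -3, -2, -1, 0, 1, 2, 3, 4, 5, 6, 7, 8, 9, 10}.

Counting them gives 21 values.

Answer: 21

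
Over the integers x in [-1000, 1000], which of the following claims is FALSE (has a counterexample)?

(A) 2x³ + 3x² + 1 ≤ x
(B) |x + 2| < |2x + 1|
(A) x = 0: LHS = 2·0³ + 3·0² + 1 = 1; 1 ≤ 0 — FAILS
(B) x = 0: LHS = |0 + 2| = |2| = 2, RHS = |2·0 + 1| = |1| = 1; 2 < 1 — FAILS

Answer: Both A and B are false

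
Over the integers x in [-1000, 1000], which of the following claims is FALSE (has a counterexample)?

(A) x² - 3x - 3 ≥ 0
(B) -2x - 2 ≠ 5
(A) x = 0: LHS = 0² - 3·0 - 3 = -3; -3 ≥ 0 — FAILS

(B) Track d = LHS − RHS over the integers in [-1000, 1000]. Equality would need d = 0, but d changes sign only between consecutive integers, jumping over 0:
x = -4: LHS = -2·(-4) - 2 = 6; 6 ≠ 5 — holds  (d = 1)
x = -3: LHS = -2·(-3) - 2 = 4; 4 ≠ 5 — holds  (d = -1)
Away from these crossings d keeps a constant sign, and checking every integer in [-1000, 1000] confirms d ≠ 0 throughout. Hence the two sides are never equal, so the relation holds for every integer in [-1000, 1000].

Only (A) has a counterexample.

Answer: A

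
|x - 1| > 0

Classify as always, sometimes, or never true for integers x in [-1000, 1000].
Holds at x = 0: LHS = |0 - 1| = |-1| = 1; 1 > 0 — holds
Fails at x = 1: LHS = |1 - 1| = |0| = 0; 0 > 0 — FAILS
It is satisfied by some integers in the range but not all.

Answer: Sometimes true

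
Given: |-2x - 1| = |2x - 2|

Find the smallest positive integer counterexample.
Testing positive integers:
x = 1: LHS = |-2·1 - 1| = |-3| = 3, RHS = |2·1 - 2| = |0| = 0; 3 = 0 — FAILS  ← smallest positive counterexample

Answer: x = 1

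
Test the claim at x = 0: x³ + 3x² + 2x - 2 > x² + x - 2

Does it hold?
x = 0: LHS = 0³ + 3·0² + 2·0 - 2 = -2, RHS = 0² + 0 - 2 = -2; -2 > -2 — FAILS

The relation fails at x = 0, so x = 0 is a counterexample.

Answer: No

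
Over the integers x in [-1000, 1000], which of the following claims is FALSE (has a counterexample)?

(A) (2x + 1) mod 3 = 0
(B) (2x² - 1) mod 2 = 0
(A) x = 0: LHS = (2·0 + 1) mod 3 = 1 mod 3 = 1; 1 = 0 — FAILS
(B) x = 0: LHS = (2·0² - 1) mod 2 = (-1) mod 2 = 1; 1 = 0 — FAILS

Answer: Both A and B are false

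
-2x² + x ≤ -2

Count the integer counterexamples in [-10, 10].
Counterexamples in [-10, 10]: {0, 1}.

Counting them gives 2 values.

Answer: 2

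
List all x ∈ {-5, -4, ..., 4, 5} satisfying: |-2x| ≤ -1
An absolute value is never negative, so the left side is ≥ 0 for every x, while the right side is -1. Tightest case in [-5, 5] is x = 0:
x = 0: LHS = |-2·0| = |0| = 0; 0 ≤ -1 — FAILS
Hence LHS − RHS is never zero or negative, i.e. LHS > RHS throughout, so the claimed relation (≤) fails for every integer in [-5, 5].

Answer: None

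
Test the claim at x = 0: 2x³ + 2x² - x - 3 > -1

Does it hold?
x = 0: LHS = 2·0³ + 2·0² - 0 - 3 = -3; -3 > -1 — FAILS

The relation fails at x = 0, so x = 0 is a counterexample.

Answer: No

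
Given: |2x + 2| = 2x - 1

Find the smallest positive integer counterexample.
Testing positive integers:
x = 1: LHS = |2·1 + 2| = |4| = 4, RHS = 2·1 - 1 = 1; 4 = 1 — FAILS  ← smallest positive counterexample

Answer: x = 1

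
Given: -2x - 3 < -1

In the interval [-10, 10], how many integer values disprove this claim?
Counterexamples in [-10, 10]: {-10, -9, -8, -7, -6, -5, -4, -3, -2, -1}.

Counting them gives 10 values.

Answer: 10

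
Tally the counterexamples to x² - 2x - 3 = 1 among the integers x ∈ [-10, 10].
Counterexamples in [-10, 10]: {-10, -9, -8, -7, -6, -5, -4, -3, -2, -1, 0, 1, 2, 3, 4, 5, 6, 7, 8, 9, 10}.

Counting them gives 21 values.

Answer: 21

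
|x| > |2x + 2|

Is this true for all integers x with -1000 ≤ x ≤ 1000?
The claim fails at x = 0:
x = 0: LHS = |0| = 0, RHS = |2·0 + 2| = |2| = 2; 0 > 2 — FAILS

Because a single integer refutes it, the statement is false.

Answer: False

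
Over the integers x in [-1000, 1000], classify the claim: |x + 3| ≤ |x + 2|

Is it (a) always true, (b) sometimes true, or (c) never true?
Holds at x = -3: LHS = |(-3) + 3| = |0| = 0, RHS = |(-3) + 2| = |-1| = 1; 0 ≤ 1 — holds
Fails at x = 0: LHS = |0 + 3| = |3| = 3, RHS = |0 + 2| = |2| = 2; 3 ≤ 2 — FAILS
It is satisfied by some integers in the range but not all.

Answer: Sometimes true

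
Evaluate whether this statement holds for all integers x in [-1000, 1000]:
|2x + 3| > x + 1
Over all integers in [-1000, 1000], LHS − RHS is smallest at x = -1, where it equals 1:
x = -1: LHS = |2·(-1) + 3| = |1| = 1, RHS = (-1) + 1 = 0; 1 > 0 — holds
At the ends of the range:
x = -1000: LHS = |2·(-1000) + 3| = |-1997| = 1997, RHS = (-1000) + 1 = -999; 1997 > -999 — holds
x = 1000: LHS = |2·1000 + 3| = |2003| = 2003, RHS = 1000 + 1 = 1001; 2003 > 1001 — holds
Hence LHS − RHS is never zero or negative, i.e. LHS > RHS throughout, so the relation holds for every integer in [-1000, 1000].

No counterexample exists.

Answer: True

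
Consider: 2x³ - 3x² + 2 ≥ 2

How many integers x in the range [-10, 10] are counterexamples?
Counterexamples in [-10, 10]: {-10, -9, -8, -7, -6, -5, -4, -3, -2, -1, 1}.

Counting them gives 11 values.

Answer: 11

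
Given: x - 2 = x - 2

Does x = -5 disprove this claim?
Substitute x = -5 into the relation:
x = -5: LHS = (-5) - 2 = -7, RHS = (-5) - 2 = -7; -7 = -7 — holds

The relation holds at x = -5, so it is not a counterexample.

Answer: No, x = -5 is not a counterexample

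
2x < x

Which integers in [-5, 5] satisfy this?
Holds for: {-5, -4, -3, -2, -1}
Fails for: {0, 1, 2, 3, 4, 5}

Answer: {-5, -4, -3, -2, -1}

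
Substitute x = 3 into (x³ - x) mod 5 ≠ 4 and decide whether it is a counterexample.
Substitute x = 3 into the relation:
x = 3: LHS = (3³ - 3) mod 5 = 24 mod 5 = 4; 4 ≠ 4 — FAILS

Since the claim fails at x = 3, this value is a counterexample.

Answer: Yes, x = 3 is a counterexample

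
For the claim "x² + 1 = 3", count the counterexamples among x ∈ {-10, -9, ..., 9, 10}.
Counterexamples in [-10, 10]: {-10, -9, -8, -7, -6, -5, -4, -3, -2, -1, 0, 1, 2, 3, 4, 5, 6, 7, 8, 9, 10}.

Counting them gives 21 values.

Answer: 21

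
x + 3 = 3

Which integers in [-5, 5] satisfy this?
Holds for: {0}
Fails for: {-5, -4, -3, -2, -1, 1, 2, 3, 4, 5}

Answer: {0}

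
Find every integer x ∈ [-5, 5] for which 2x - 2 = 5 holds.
Track d = LHS − RHS over the integers in [-5, 5]. Equality would need d = 0, but d changes sign only between consecutive integers, jumping over 0:
x = 3: LHS = 2·3 - 2 = 4; 4 = 5 — FAILS  (d = -1)
x = 4: LHS = 2·4 - 2 = 6; 6 = 5 — FAILS  (d = 1)
Away from these crossings d keeps a constant sign, and checking every integer in [-5, 5] confirms d ≠ 0 throughout. Hence the two sides are never equal, so the claimed relation (=) fails for every integer in [-5, 5].

Answer: None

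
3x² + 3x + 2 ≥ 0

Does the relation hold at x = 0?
x = 0: LHS = 3·0² + 3·0 + 2 = 2; 2 ≥ 0 — holds

The relation is satisfied at x = 0.

Answer: Yes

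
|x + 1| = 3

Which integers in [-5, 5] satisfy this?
Holds for: {-4, 2}
Fails for: {-5, -3, -2, -1, 0, 1, 3, 4, 5}

Answer: {-4, 2}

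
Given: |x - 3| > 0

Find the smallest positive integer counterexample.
Testing positive integers:
x = 1: LHS = |1 - 3| = |-2| = 2; 2 > 0 — holds
x = 2: LHS = |2 - 3| = |-1| = 1; 1 > 0 — holds
x = 3: LHS = |3 - 3| = |0| = 0; 0 > 0 — FAILS  ← smallest positive counterexample

Answer: x = 3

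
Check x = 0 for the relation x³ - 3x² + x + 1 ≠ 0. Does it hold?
x = 0: LHS = 0³ - 3·0² + 0 + 1 = 1; 1 ≠ 0 — holds

The relation is satisfied at x = 0.

Answer: Yes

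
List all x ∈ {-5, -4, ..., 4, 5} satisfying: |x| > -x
Holds for: {1, 2, 3, 4, 5}
Fails for: {-5, -4, -3, -2, -1, 0}

Answer: {1, 2, 3, 4, 5}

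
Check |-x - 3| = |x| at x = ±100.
x = 100: LHS = |-100 - 3| = |-103| = 103, RHS = |100| = 100; 103 = 100 — FAILS
x = -100: LHS = |-(-100) - 3| = |97| = 97, RHS = |-100| = 100; 97 = 100 — FAILS

Answer: No, fails for both x = 100 and x = -100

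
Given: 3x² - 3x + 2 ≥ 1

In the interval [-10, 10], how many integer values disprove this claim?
Over all integers in [-10, 10], LHS − RHS is smallest at x = 0, where it equals 1:
x = 0: LHS = 3·0² - 3·0 + 2 = 2; 2 ≥ 1 — holds
At the ends of the range:
x = -10: LHS = 3·(-10)² - 3·(-10) + 2 = 332; 332 ≥ 1 — holds
x = 10: LHS = 3·10² - 3·10 + 2 = 272; 272 ≥ 1 — holds
Hence LHS − RHS is never negative, i.e. LHS ≥ RHS throughout, so the relation holds for every integer in [-10, 10].

No counterexample appears in that range.

Answer: 0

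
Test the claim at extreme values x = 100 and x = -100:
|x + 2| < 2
x = 100: LHS = |100 + 2| = |102| = 102; 102 < 2 — FAILS
x = -100: LHS = |(-100) + 2| = |-98| = 98; 98 < 2 — FAILS

Answer: No, fails for both x = 100 and x = -100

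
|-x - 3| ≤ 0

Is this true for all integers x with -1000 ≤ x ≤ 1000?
The claim fails at x = 0:
x = 0: LHS = |-0 - 3| = |-3| = 3; 3 ≤ 0 — FAILS

Because a single integer refutes it, the statement is false.

Answer: False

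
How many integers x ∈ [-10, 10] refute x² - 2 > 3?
Counterexamples in [-10, 10]: {-2, -1, 0, 1, 2}.

Counting them gives 5 values.

Answer: 5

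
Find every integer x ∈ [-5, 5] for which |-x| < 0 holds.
An absolute value is never negative, so the left side is ≥ 0 for every x, while the right side is 0. Tightest case in [-5, 5] is x = 0:
x = 0: LHS = |-0| = |0| = 0; 0 < 0 — FAILS
Hence LHS − RHS is never negative, i.e. LHS ≥ RHS throughout, so the claimed relation (<) fails for every integer in [-5, 5].

Answer: None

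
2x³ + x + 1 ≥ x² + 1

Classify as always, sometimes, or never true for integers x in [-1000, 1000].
Holds at x = 0: LHS = 2·0³ + 0 + 1 = 1, RHS = 0² + 1 = 1; 1 ≥ 1 — holds
Fails at x = -1: LHS = 2·(-1)³ + (-1) + 1 = -2, RHS = (-1)² + 1 = 2; -2 ≥ 2 — FAILS
It is satisfied by some integers in the range but not all.

Answer: Sometimes true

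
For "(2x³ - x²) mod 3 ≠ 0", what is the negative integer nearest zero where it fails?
Testing negative integers from -1 downward:
x = -1: LHS = (2·(-1)³ - (-1)²) mod 3 = (-3) mod 3 = 0; 0 ≠ 0 — FAILS  ← closest negative counterexample to 0

Answer: x = -1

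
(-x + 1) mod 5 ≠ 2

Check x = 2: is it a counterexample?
Substitute x = 2 into the relation:
x = 2: LHS = (-2 + 1) mod 5 = (-1) mod 5 = 4; 4 ≠ 2 — holds

The claim holds here, so x = 2 is not a counterexample. (A counterexample exists elsewhere, e.g. x = -1.)

Answer: No, x = 2 is not a counterexample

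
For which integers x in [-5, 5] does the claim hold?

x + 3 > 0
Holds for: {-2, -1, 0, 1, 2, 3, 4, 5}
Fails for: {-5, -4, -3}

Answer: {-2, -1, 0, 1, 2, 3, 4, 5}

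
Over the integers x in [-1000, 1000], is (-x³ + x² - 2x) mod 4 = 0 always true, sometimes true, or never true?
Holds at x = 0: LHS = (-0³ + 0² - 2·0) mod 4 = 0 mod 4 = 0; 0 = 0 — holds
Fails at x = 1: LHS = (-1³ + 1² - 2·1) mod 4 = (-2) mod 4 = 2; 2 = 0 — FAILS
It is satisfied by some integers in the range but not all.

Answer: Sometimes true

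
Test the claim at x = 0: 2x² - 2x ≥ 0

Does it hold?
x = 0: LHS = 2·0² - 2·0 = 0; 0 ≥ 0 — holds

The relation is satisfied at x = 0.

Answer: Yes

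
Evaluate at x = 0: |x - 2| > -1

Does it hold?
x = 0: LHS = |0 - 2| = |-2| = 2; 2 > -1 — holds

The relation is satisfied at x = 0.

Answer: Yes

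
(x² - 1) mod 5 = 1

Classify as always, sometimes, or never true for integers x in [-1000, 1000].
For a polynomial with integer coefficients, its value mod 5 depends only on x mod 5, so it suffices to check one representative of each residue class, x = 0, 1, 2, 3, 4:
x = 0: LHS = (0² - 1) mod 5 = (-1) mod 5 = 4; 4 = 1 — FAILS
x = 1: LHS = (1² - 1) mod 5 = 0 mod 5 = 0; 0 = 1 — FAILS
x = 2: LHS = (2² - 1) mod 5 = 3 mod 5 = 3; 3 = 1 — FAILS
x = 3: LHS = (3² - 1) mod 5 = 8 mod 5 = 3; 3 = 1 — FAILS
x = 4: LHS = (4² - 1) mod 5 = 15 mod 5 = 0; 0 = 1 — FAILS
The relation fails in every residue class, so the claimed relation (=) fails for every integer in [-1000, 1000].

No integer in the range satisfies it.

Answer: Never true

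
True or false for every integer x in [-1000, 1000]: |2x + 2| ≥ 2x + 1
Over all integers in [-1000, 1000], LHS − RHS is smallest at x = 0, where it equals 1:
x = 0: LHS = |2·0 + 2| = |2| = 2, RHS = 2·0 + 1 = 1; 2 ≥ 1 — holds
At the ends of the range:
x = -1000: LHS = |2·(-1000) + 2| = |-1998| = 1998, RHS = 2·(-1000) + 1 = -1999; 1998 ≥ -1999 — holds
x = 1000: LHS = |2·1000 + 2| = |2002| = 2002, RHS = 2·1000 + 1 = 2001; 2002 ≥ 2001 — holds
Hence LHS − RHS is never negative, i.e. LHS ≥ RHS throughout, so the relation holds for every integer in [-1000, 1000].

No counterexample exists.

Answer: True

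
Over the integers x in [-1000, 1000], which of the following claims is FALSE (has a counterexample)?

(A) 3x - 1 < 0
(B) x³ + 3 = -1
(A) x = 1: LHS = 3·1 - 1 = 2; 2 < 0 — FAILS
(B) x = 0: LHS = 0³ + 3 = 3; 3 = -1 — FAILS

Answer: Both A and B are false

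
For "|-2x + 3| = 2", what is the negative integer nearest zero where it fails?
Testing negative integers from -1 downward:
x = -1: LHS = |-2·(-1) + 3| = |5| = 5; 5 = 2 — FAILS  ← closest negative counterexample to 0

Answer: x = -1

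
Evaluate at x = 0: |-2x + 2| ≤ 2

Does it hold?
x = 0: LHS = |-2·0 + 2| = |2| = 2; 2 ≤ 2 — holds

The relation is satisfied at x = 0.

Answer: Yes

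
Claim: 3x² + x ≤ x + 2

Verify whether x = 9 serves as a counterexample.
Substitute x = 9 into the relation:
x = 9: LHS = 3·9² + 9 = 252, RHS = 9 + 2 = 11; 252 ≤ 11 — FAILS

Since the claim fails at x = 9, this value is a counterexample.

Answer: Yes, x = 9 is a counterexample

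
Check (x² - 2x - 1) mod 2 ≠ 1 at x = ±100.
x = 100: LHS = (100² - 2·100 - 1) mod 2 = 9799 mod 2 = 1; 1 ≠ 1 — FAILS
x = -100: LHS = ((-100)² - 2·(-100) - 1) mod 2 = 10199 mod 2 = 1; 1 ≠ 1 — FAILS

Answer: No, fails for both x = 100 and x = -100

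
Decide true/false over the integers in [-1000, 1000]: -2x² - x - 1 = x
The claim fails at x = 0:
x = 0: LHS = -2·0² - 0 - 1 = -1; -1 = 0 — FAILS

Because a single integer refutes it, the statement is false.

Answer: False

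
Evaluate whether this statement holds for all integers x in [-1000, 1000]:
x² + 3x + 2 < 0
The claim fails at x = 0:
x = 0: LHS = 0² + 3·0 + 2 = 2; 2 < 0 — FAILS

Because a single integer refutes it, the statement is false.

Answer: False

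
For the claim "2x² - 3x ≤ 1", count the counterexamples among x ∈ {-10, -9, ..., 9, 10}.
Counterexamples in [-10, 10]: {-10, -9, -8, -7, -6, -5, -4, -3, -2, -1, 2, 3, 4, 5, 6, 7, 8, 9, 10}.

Counting them gives 19 values.

Answer: 19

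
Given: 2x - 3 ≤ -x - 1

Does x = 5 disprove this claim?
Substitute x = 5 into the relation:
x = 5: LHS = 2·5 - 3 = 7, RHS = -5 - 1 = -6; 7 ≤ -6 — FAILS

Since the claim fails at x = 5, this value is a counterexample.

Answer: Yes, x = 5 is a counterexample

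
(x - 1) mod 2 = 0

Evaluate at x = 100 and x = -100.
x = 100: LHS = (100 - 1) mod 2 = 99 mod 2 = 1; 1 = 0 — FAILS
x = -100: LHS = ((-100) - 1) mod 2 = (-101) mod 2 = 1; 1 = 0 — FAILS

Answer: No, fails for both x = 100 and x = -100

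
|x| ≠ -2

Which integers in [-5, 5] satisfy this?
An absolute value is never negative, so the left side is ≥ 0 for every x, while the right side is -2. Tightest case in [-5, 5] is x = 0:
x = 0: LHS = |0| = 0; 0 ≠ -2 — holds
Hence LHS − RHS is never 0, i.e. the two sides are never equal, so the relation holds for every integer in [-5, 5].

Answer: All integers in [-5, 5]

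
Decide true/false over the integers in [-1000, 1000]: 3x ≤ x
The claim fails at x = 1:
x = 1: LHS = 3·1 = 3; 3 ≤ 1 — FAILS

Because a single integer refutes it, the statement is false.

Answer: False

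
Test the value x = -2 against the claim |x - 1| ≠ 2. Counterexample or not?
Substitute x = -2 into the relation:
x = -2: LHS = |(-2) - 1| = |-3| = 3; 3 ≠ 2 — holds

The claim holds here, so x = -2 is not a counterexample. (A counterexample exists elsewhere, e.g. x = -1.)

Answer: No, x = -2 is not a counterexample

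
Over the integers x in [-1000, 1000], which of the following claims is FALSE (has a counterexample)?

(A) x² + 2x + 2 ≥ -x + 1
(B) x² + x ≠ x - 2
(A) x = -1: LHS = (-1)² + 2·(-1) + 2 = 1, RHS = -(-1) + 1 = 2; 1 ≥ 2 — FAILS

(B) Over all integers in [-1000, 1000], LHS − RHS is always positive; it is smallest at x = 0, where it equals 2:
x = 0: LHS = 0² + 0 = 0, RHS = 0 - 2 = -2; 0 ≠ -2 — holds
At the ends of the range:
x = -1000: LHS = (-1000)² + (-1000) = 999000, RHS = (-1000) - 2 = -1002; 999000 ≠ -1002 — holds
x = 1000: LHS = 1000² + 1000 = 1001000, RHS = 1000 - 2 = 998; 1001000 ≠ 998 — holds
Hence LHS − RHS is never 0, i.e. the two sides are never equal, so the relation holds for every integer in [-1000, 1000].

Only (A) has a counterexample.

Answer: A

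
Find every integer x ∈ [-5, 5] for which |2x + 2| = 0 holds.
Holds for: {-1}
Fails for: {-5, -4, -3, -2, 0, 1, 2, 3, 4, 5}

Answer: {-1}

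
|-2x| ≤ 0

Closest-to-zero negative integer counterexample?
Testing negative integers from -1 downward:
x = -1: LHS = |-2·(-1)| = |2| = 2; 2 ≤ 0 — FAILS  ← closest negative counterexample to 0

Answer: x = -1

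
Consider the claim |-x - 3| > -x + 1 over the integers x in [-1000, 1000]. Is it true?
The claim fails at x = -1:
x = -1: LHS = |-(-1) - 3| = |-2| = 2, RHS = -(-1) + 1 = 2; 2 > 2 — FAILS

Because a single integer refutes it, the statement is false.

Answer: False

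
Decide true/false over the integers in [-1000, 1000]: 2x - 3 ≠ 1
The claim fails at x = 2:
x = 2: LHS = 2·2 - 3 = 1; 1 ≠ 1 — FAILS

Because a single integer refutes it, the statement is false.

Answer: False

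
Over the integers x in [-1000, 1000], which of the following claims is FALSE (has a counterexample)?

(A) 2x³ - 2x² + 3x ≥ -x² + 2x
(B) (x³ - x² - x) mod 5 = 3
(A) x = -1: LHS = 2·(-1)³ - 2·(-1)² + 3·(-1) = -7, RHS = -(-1)² + 2·(-1) = -3; -7 ≥ -3 — FAILS
(B) x = 0: LHS = (0³ - 0² - 0) mod 5 = 0 mod 5 = 0; 0 = 3 — FAILS

Answer: Both A and B are false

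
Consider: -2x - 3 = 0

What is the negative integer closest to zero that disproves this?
Testing negative integers from -1 downward:
x = -1: LHS = -2·(-1) - 3 = -1; -1 = 0 — FAILS  ← closest negative counterexample to 0

Answer: x = -1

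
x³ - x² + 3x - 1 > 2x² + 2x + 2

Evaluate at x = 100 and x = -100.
x = 100: LHS = 100³ - 100² + 3·100 - 1 = 990299, RHS = 2·100² + 2·100 + 2 = 20202; 990299 > 20202 — holds
x = -100: LHS = (-100)³ - (-100)² + 3·(-100) - 1 = -1010301, RHS = 2·(-100)² + 2·(-100) + 2 = 19802; -1010301 > 19802 — FAILS

Answer: Partially: holds for x = 100, fails for x = -100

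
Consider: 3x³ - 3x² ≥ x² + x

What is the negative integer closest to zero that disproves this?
Testing negative integers from -1 downward:
x = -1: LHS = 3·(-1)³ - 3·(-1)² = -6, RHS = (-1)² + (-1) = 0; -6 ≥ 0 — FAILS  ← closest negative counterexample to 0

Answer: x = -1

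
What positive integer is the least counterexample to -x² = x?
Testing positive integers:
x = 1: LHS = -1² = -1; -1 = 1 — FAILS  ← smallest positive counterexample

Answer: x = 1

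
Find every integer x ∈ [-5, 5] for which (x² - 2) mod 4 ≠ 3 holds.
Holds for: {-4, -2, 0, 2, 4}
Fails for: {-5, -3, -1, 1, 3, 5}

Answer: {-4, -2, 0, 2, 4}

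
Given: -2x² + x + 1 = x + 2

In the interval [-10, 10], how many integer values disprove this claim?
Counterexamples in [-10, 10]: {-10, -9, -8, -7, -6, -5, -4, -3, -2, -1, 0, 1, 2, 3, 4, 5, 6, 7, 8, 9, 10}.

Counting them gives 21 values.

Answer: 21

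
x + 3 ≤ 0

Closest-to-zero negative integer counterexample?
Testing negative integers from -1 downward:
x = -1: LHS = (-1) + 3 = 2; 2 ≤ 0 — FAILS  ← closest negative counterexample to 0

Answer: x = -1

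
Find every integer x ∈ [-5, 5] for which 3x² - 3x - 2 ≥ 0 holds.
Holds for: {-5, -4, -3, -2, -1, 2, 3, 4, 5}
Fails for: {0, 1}

Answer: {-5, -4, -3, -2, -1, 2, 3, 4, 5}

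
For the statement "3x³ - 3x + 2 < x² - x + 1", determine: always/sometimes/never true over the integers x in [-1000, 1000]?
Holds at x = -1: LHS = 3·(-1)³ - 3·(-1) + 2 = 2, RHS = (-1)² - (-1) + 1 = 3; 2 < 3 — holds
Fails at x = 0: LHS = 3·0³ - 3·0 + 2 = 2, RHS = 0² - 0 + 1 = 1; 2 < 1 — FAILS
It is satisfied by some integers in the range but not all.

Answer: Sometimes true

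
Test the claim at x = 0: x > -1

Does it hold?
x = 0: 0 > -1 — holds

The relation is satisfied at x = 0.

Answer: Yes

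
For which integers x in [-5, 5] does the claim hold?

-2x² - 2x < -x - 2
Holds for: {-5, -4, -3, -2, 1, 2, 3, 4, 5}
Fails for: {-1, 0}

Answer: {-5, -4, -3, -2, 1, 2, 3, 4, 5}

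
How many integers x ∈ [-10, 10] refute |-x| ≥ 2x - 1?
Counterexamples in [-10, 10]: {2, 3, 4, 5, 6, 7, 8, 9, 10}.

Counting them gives 9 values.

Answer: 9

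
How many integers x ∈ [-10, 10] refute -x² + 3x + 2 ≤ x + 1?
Counterexamples in [-10, 10]: {0, 1, 2}.

Counting them gives 3 values.

Answer: 3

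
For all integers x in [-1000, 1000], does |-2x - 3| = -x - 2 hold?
The claim fails at x = 0:
x = 0: LHS = |-2·0 - 3| = |-3| = 3, RHS = -0 - 2 = -2; 3 = -2 — FAILS

Because a single integer refutes it, the statement is false.

Answer: False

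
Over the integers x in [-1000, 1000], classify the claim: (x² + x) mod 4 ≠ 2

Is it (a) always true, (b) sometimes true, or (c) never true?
Holds at x = 0: LHS = (0² + 0) mod 4 = 0 mod 4 = 0; 0 ≠ 2 — holds
Fails at x = 1: LHS = (1² + 1) mod 4 = 2 mod 4 = 2; 2 ≠ 2 — FAILS
It is satisfied by some integers in the range but not all.

Answer: Sometimes true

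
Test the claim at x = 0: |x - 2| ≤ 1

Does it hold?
x = 0: LHS = |0 - 2| = |-2| = 2; 2 ≤ 1 — FAILS

The relation fails at x = 0, so x = 0 is a counterexample.

Answer: No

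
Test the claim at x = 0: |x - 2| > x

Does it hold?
x = 0: LHS = |0 - 2| = |-2| = 2; 2 > 0 — holds

The relation is satisfied at x = 0.

Answer: Yes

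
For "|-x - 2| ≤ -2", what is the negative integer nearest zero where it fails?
Testing negative integers from -1 downward:
x = -1: LHS = |-(-1) - 2| = |-1| = 1; 1 ≤ -2 — FAILS  ← closest negative counterexample to 0

Answer: x = -1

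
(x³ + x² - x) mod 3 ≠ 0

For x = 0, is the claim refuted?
Substitute x = 0 into the relation:
x = 0: LHS = (0³ + 0² - 0) mod 3 = 0 mod 3 = 0; 0 ≠ 0 — FAILS

Since the claim fails at x = 0, this value is a counterexample.

Answer: Yes, x = 0 is a counterexample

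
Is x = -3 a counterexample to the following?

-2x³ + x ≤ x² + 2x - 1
Substitute x = -3 into the relation:
x = -3: LHS = -2·(-3)³ + (-3) = 51, RHS = (-3)² + 2·(-3) - 1 = 2; 51 ≤ 2 — FAILS

Since the claim fails at x = -3, this value is a counterexample.

Answer: Yes, x = -3 is a counterexample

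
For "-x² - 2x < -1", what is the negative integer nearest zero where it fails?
Testing negative integers from -1 downward:
x = -1: LHS = -(-1)² - 2·(-1) = 1; 1 < -1 — FAILS  ← closest negative counterexample to 0

Answer: x = -1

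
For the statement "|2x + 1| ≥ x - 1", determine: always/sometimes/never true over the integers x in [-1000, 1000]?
Over all integers in [-1000, 1000], LHS − RHS is smallest at x = 0, where it equals 2:
x = 0: LHS = |2·0 + 1| = |1| = 1, RHS = 0 - 1 = -1; 1 ≥ -1 — holds
At the ends of the range:
x = -1000: LHS = |2·(-1000) + 1| = |-1999| = 1999, RHS = (-1000) - 1 = -1001; 1999 ≥ -1001 — holds
x = 1000: LHS = |2·1000 + 1| = |2001| = 2001, RHS = 1000 - 1 = 999; 2001 ≥ 999 — holds
Hence LHS − RHS is never negative, i.e. LHS ≥ RHS throughout, so the relation holds for every integer in [-1000, 1000].

No counterexample exists.

Answer: Always true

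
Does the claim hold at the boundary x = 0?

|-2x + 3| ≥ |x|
x = 0: LHS = |-2·0 + 3| = |3| = 3, RHS = |0| = 0; 3 ≥ 0 — holds

The relation is satisfied at x = 0.

Answer: Yes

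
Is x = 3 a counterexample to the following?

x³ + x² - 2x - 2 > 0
Substitute x = 3 into the relation:
x = 3: LHS = 3³ + 3² - 2·3 - 2 = 28; 28 > 0 — holds

The claim holds here, so x = 3 is not a counterexample. (A counterexample exists elsewhere, e.g. x = 0.)

Answer: No, x = 3 is not a counterexample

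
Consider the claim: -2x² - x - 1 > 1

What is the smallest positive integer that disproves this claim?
Testing positive integers:
x = 1: LHS = -2·1² - 1 - 1 = -4; -4 > 1 — FAILS  ← smallest positive counterexample

Answer: x = 1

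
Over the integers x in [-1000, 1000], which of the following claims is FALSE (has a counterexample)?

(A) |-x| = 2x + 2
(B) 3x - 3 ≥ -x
(A) x = 0: LHS = |-0| = |0| = 0, RHS = 2·0 + 2 = 2; 0 = 2 — FAILS
(B) x = 0: LHS = 3·0 - 3 = -3, RHS = -0 = 0; -3 ≥ 0 — FAILS

Answer: Both A and B are false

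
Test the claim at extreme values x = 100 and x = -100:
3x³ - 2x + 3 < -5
x = 100: LHS = 3·100³ - 2·100 + 3 = 2999803; 2999803 < -5 — FAILS
x = -100: LHS = 3·(-100)³ - 2·(-100) + 3 = -2999797; -2999797 < -5 — holds

Answer: Partially: fails for x = 100, holds for x = -100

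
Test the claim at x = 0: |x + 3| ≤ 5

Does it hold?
x = 0: LHS = |0 + 3| = |3| = 3; 3 ≤ 5 — holds

The relation is satisfied at x = 0.

Answer: Yes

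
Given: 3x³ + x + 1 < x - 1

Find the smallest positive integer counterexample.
Testing positive integers:
x = 1: LHS = 3·1³ + 1 + 1 = 5, RHS = 1 - 1 = 0; 5 < 0 — FAILS  ← smallest positive counterexample

Answer: x = 1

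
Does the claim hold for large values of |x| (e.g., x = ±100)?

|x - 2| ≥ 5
x = 100: LHS = |100 - 2| = |98| = 98; 98 ≥ 5 — holds
x = -100: LHS = |(-100) - 2| = |-102| = 102; 102 ≥ 5 — holds

Answer: Yes, holds for both x = 100 and x = -100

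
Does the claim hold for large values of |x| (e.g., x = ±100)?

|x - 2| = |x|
x = 100: LHS = |100 - 2| = |98| = 98, RHS = |100| = 100; 98 = 100 — FAILS
x = -100: LHS = |(-100) - 2| = |-102| = 102, RHS = |-100| = 100; 102 = 100 — FAILS

Answer: No, fails for both x = 100 and x = -100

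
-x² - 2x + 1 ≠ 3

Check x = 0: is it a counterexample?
Substitute x = 0 into the relation:
x = 0: LHS = -0² - 2·0 + 1 = 1; 1 ≠ 3 — holds

The relation holds at x = 0, so it is not a counterexample.

Answer: No, x = 0 is not a counterexample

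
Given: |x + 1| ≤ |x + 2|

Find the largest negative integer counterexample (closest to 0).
Testing negative integers from -1 downward:
x = -1: LHS = |(-1) + 1| = |0| = 0, RHS = |(-1) + 2| = |1| = 1; 0 ≤ 1 — holds
x = -2: LHS = |(-2) + 1| = |-1| = 1, RHS = |(-2) + 2| = |0| = 0; 1 ≤ 0 — FAILS  ← closest negative counterexample to 0

Answer: x = -2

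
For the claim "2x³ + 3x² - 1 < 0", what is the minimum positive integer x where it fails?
Testing positive integers:
x = 1: LHS = 2·1³ + 3·1² - 1 = 4; 4 < 0 — FAILS  ← smallest positive counterexample

Answer: x = 1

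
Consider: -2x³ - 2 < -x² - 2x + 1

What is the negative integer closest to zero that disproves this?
Testing negative integers from -1 downward:
x = -1: LHS = -2·(-1)³ - 2 = 0, RHS = -(-1)² - 2·(-1) + 1 = 2; 0 < 2 — holds
x = -2: LHS = -2·(-2)³ - 2 = 14, RHS = -(-2)² - 2·(-2) + 1 = 1; 14 < 1 — FAILS  ← closest negative counterexample to 0

Answer: x = -2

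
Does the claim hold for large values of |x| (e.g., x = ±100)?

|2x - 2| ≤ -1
x = 100: LHS = |2·100 - 2| = |198| = 198; 198 ≤ -1 — FAILS
x = -100: LHS = |2·(-100) - 2| = |-202| = 202; 202 ≤ -1 — FAILS

Answer: No, fails for both x = 100 and x = -100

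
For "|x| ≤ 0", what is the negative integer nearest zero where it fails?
Testing negative integers from -1 downward:
x = -1: LHS = |-1| = 1; 1 ≤ 0 — FAILS  ← closest negative counterexample to 0

Answer: x = -1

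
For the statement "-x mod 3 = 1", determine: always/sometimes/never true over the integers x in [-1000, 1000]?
Holds at x = -1: LHS = (-(-1)) mod 3 = 1 mod 3 = 1; 1 = 1 — holds
Fails at x = 0: LHS = (-0) mod 3 = 0 mod 3 = 0; 0 = 1 — FAILS
It is satisfied by some integers in the range but not all.

Answer: Sometimes true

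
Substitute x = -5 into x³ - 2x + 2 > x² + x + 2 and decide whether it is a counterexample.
Substitute x = -5 into the relation:
x = -5: LHS = (-5)³ - 2·(-5) + 2 = -113, RHS = (-5)² + (-5) + 2 = 22; -113 > 22 — FAILS

Since the claim fails at x = -5, this value is a counterexample.

Answer: Yes, x = -5 is a counterexample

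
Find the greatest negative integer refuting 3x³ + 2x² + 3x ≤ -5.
Testing negative integers from -1 downward:
x = -1: LHS = 3·(-1)³ + 2·(-1)² + 3·(-1) = -4; -4 ≤ -5 — FAILS  ← closest negative counterexample to 0

Answer: x = -1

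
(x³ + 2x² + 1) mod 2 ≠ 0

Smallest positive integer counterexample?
Testing positive integers:
x = 1: LHS = (1³ + 2·1² + 1) mod 2 = 4 mod 2 = 0; 0 ≠ 0 — FAILS  ← smallest positive counterexample

Answer: x = 1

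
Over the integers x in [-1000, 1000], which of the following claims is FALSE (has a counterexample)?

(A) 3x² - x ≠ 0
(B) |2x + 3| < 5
(A) x = 0: LHS = 3·0² - 0 = 0; 0 ≠ 0 — FAILS
(B) x = 1: LHS = |2·1 + 3| = |5| = 5; 5 < 5 — FAILS

Answer: Both A and B are false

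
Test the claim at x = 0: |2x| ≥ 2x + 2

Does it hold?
x = 0: LHS = |2·0| = |0| = 0, RHS = 2·0 + 2 = 2; 0 ≥ 2 — FAILS

The relation fails at x = 0, so x = 0 is a counterexample.

Answer: No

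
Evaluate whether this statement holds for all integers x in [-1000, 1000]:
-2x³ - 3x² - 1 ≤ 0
The claim fails at x = -2:
x = -2: LHS = -2·(-2)³ - 3·(-2)² - 1 = 3; 3 ≤ 0 — FAILS

Because a single integer refutes it, the statement is false.

Answer: False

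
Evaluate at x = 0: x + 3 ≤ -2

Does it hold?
x = 0: LHS = 0 + 3 = 3; 3 ≤ -2 — FAILS

The relation fails at x = 0, so x = 0 is a counterexample.

Answer: No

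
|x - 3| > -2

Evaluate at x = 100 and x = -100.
x = 100: LHS = |100 - 3| = |97| = 97; 97 > -2 — holds
x = -100: LHS = |(-100) - 3| = |-103| = 103; 103 > -2 — holds

Answer: Yes, holds for both x = 100 and x = -100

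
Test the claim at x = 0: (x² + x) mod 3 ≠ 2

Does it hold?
x = 0: LHS = (0² + 0) mod 3 = 0 mod 3 = 0; 0 ≠ 2 — holds

The relation is satisfied at x = 0.

Answer: Yes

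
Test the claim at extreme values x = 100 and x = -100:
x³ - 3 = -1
x = 100: LHS = 100³ - 3 = 999997; 999997 = -1 — FAILS
x = -100: LHS = (-100)³ - 3 = -1000003; -1000003 = -1 — FAILS

Answer: No, fails for both x = 100 and x = -100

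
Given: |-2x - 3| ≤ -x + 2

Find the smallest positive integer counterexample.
Testing positive integers:
x = 1: LHS = |-2·1 - 3| = |-5| = 5, RHS = -1 + 2 = 1; 5 ≤ 1 — FAILS  ← smallest positive counterexample

Answer: x = 1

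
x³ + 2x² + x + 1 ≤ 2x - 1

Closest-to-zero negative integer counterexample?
Testing negative integers from -1 downward:
x = -1: LHS = (-1)³ + 2·(-1)² + (-1) + 1 = 1, RHS = 2·(-1) - 1 = -3; 1 ≤ -3 — FAILS  ← closest negative counterexample to 0

Answer: x = -1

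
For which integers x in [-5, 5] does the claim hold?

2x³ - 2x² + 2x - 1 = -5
Track d = LHS − RHS over the integers in [-5, 5]. Equality would need d = 0, but d changes sign only between consecutive integers, jumping over 0:
x = -1: LHS = 2·(-1)³ - 2·(-1)² + 2·(-1) - 1 = -7; -7 = -5 — FAILS  (d = -2)
x = 0: LHS = 2·0³ - 2·0² + 2·0 - 1 = -1; -1 = -5 — FAILS  (d = 4)
Away from these crossings d keeps a constant sign, and checking every integer in [-5, 5] confirms d ≠ 0 throughout. Hence the two sides are never equal, so the claimed relation (=) fails for every integer in [-5, 5].

Answer: None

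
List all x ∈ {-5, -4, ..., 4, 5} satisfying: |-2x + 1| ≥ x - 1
Over all integers in [-5, 5], LHS − RHS is smallest at x = 1, where it equals 1:
x = 1: LHS = |-2·1 + 1| = |-1| = 1, RHS = 1 - 1 = 0; 1 ≥ 0 — holds
At the ends of the range:
x = -5: LHS = |-2·(-5) + 1| = |11| = 11, RHS = (-5) - 1 = -6; 11 ≥ -6 — holds
x = 5: LHS = |-2·5 + 1| = |-9| = 9, RHS = 5 - 1 = 4; 9 ≥ 4 — holds
Hence LHS − RHS is never negative, i.e. LHS ≥ RHS throughout, so the relation holds for every integer in [-5, 5].

Answer: All integers in [-5, 5]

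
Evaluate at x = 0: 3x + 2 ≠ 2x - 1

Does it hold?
x = 0: LHS = 3·0 + 2 = 2, RHS = 2·0 - 1 = -1; 2 ≠ -1 — holds

The relation is satisfied at x = 0.

Answer: Yes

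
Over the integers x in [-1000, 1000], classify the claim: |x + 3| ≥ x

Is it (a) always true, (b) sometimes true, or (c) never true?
Over all integers in [-1000, 1000], LHS − RHS is smallest at x = 0, where it equals 3:
x = 0: LHS = |0 + 3| = |3| = 3; 3 ≥ 0 — holds
At the ends of the range:
x = -1000: LHS = |(-1000) + 3| = |-997| = 997; 997 ≥ -1000 — holds
x = 1000: LHS = |1000 + 3| = |1003| = 1003; 1003 ≥ 1000 — holds
Hence LHS − RHS is never negative, i.e. LHS ≥ RHS throughout, so the relation holds for every integer in [-1000, 1000].

No counterexample exists.

Answer: Always true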